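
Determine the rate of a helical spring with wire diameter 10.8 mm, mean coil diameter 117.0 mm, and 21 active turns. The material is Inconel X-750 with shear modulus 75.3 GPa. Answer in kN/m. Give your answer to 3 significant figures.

3.81 kN/m

k = Gd⁴/(8D³N_a) = (75.3×10³ × 10.8⁴) / (8 × 117.0³ × 21)
  = 1.02445e+09 / 2.69071e+08 = 3.8074 N/mm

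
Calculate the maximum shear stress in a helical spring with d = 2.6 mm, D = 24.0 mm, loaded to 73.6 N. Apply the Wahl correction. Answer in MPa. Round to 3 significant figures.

296 MPa

Spring index C = D/d = 24.0/2.6 = 9.2308
K_W = (4C−1)/(4C−4) + 0.615/C = 35.923/32.923 + 0.0666 = 1.1577
τ₀ = 8FD/(πd³) = 8·73.6·24.0/(π·2.6³) = 14131.2/55.217 = 255.92 MPa
τ_max = K·τ₀ = 1.1577 × 255.92 = 296.29 MPa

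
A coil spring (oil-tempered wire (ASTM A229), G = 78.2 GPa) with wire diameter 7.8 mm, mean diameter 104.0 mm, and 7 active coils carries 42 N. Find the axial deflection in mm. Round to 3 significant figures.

k = Gd⁴/(8D³N_a) = (78.2×10³)(7.8⁴)/(8·104.0³·7) = 4.5951 N/mm
δ = F/k = 42 / 4.5951 = 9.1401 mm

9.14 mm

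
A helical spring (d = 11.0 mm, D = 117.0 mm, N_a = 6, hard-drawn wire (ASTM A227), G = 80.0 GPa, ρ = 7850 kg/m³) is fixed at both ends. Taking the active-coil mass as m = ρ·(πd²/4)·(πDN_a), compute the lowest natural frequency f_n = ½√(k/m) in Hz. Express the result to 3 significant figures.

k = Gd⁴/(8D³N_a) = (80.0×10³)(11.0⁴)/(8·117.0³·6) = 15.236 N/mm = 15236 N/m
Wire length L = πDN_a = π·117.0·6 = 2205.4 mm
m = ρ·(πd²/4)·L = 7850 × 95.033×10⁻⁶ m² × 2.2054 m = 1.6452 kg
f_n = ½√(k/m) = 0.5·√(15236/1.6452) = 0.5·√(9260.4) = 48.116 Hz

48.1 Hz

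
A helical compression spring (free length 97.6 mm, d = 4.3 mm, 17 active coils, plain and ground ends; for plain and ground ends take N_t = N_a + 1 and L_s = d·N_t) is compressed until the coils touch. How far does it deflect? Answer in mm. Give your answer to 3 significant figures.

N_t = 18; L_s = 4.3·18 = 77.4 mm
δ_solid = L₀ − L_s = 97.6 − 77.4 = 20.2 mm

20.2 mm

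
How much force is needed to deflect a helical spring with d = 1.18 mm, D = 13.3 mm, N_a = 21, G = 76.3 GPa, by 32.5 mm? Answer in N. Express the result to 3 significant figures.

12.2 N

k = Gd⁴/(8D³N_a) = (76.3×10³)(1.18⁴)/(8·13.3³·21) = 0.37427 N/mm
F = k·δ = 0.37427 × 32.5 = 12.164 N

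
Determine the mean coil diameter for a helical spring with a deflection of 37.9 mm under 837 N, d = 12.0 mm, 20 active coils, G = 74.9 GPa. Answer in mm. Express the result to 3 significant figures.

Required rate k = F/δ = 837/37.9 = 22.084 N/mm
D = (Gd⁴/(8N_a·k))^(1/3) = (74.9×10³·12.0⁴/(8·20·22.084))^(1/3)
  = (439542)^(1/3) = 76.0327 mm

76.0 mm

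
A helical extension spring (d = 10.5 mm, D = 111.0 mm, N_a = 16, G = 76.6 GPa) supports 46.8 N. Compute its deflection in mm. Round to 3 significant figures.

8.80 mm

k = Gd⁴/(8D³N_a) = (76.6×10³)(10.5⁴)/(8·111.0³·16) = 5.3187 N/mm
δ = F/k = 46.8 / 5.3187 = 8.7991 mm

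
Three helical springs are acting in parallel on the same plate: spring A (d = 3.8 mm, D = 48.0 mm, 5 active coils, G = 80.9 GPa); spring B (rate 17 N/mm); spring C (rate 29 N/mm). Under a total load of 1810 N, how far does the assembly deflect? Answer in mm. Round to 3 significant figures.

k_A = Gd⁴/(8D³N_a) = (80.9×10³)(3.8⁴)/(8·48.0³·5) = 3.8133 N/mm
Parallel: k_eq = 3.8133 + 17 + 29 = 49.813 N/mm
δ = F/k_eq = 1810/49.813 = 36.336 mm

36.3 mm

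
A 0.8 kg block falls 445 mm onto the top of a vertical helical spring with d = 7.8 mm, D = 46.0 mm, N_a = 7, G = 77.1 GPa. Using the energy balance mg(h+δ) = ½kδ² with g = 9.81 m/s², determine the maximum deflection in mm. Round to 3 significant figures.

k = Gd⁴/(8D³N_a) = (77.1×10³)(7.8⁴)/(8·46.0³·7) = 52.357 N/mm
W = mg = 0.8 × 9.81 = 7.848 N
½kδ² − Wδ − Wh = 0 → δ = (W + √(W² + 2kWh))/k
δ = (7.848 + √(61.591 + 365696))/52.357 = (7.848 + 604.78)/52.357 = 11.701 mm

11.7 mm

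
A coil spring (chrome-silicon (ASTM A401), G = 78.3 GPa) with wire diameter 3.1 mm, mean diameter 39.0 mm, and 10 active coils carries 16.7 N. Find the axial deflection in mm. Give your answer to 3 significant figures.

11.0 mm

k = Gd⁴/(8D³N_a) = (78.3×10³)(3.1⁴)/(8·39.0³·10) = 1.5238 N/mm
δ = F/k = 16.7 / 1.5238 = 10.96 mm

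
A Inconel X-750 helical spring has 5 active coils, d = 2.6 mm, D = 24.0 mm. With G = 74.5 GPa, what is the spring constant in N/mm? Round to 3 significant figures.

6.16 N/mm

k = Gd⁴/(8D³N_a) = (74.5×10³ × 2.6⁴) / (8 × 24.0³ × 5)
  = 3.40447e+06 / 552960 = 6.1568 N/mm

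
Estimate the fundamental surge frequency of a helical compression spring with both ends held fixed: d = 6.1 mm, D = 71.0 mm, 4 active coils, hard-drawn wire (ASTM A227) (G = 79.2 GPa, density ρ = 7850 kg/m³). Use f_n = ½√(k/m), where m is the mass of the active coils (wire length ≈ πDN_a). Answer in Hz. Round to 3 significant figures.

k = Gd⁴/(8D³N_a) = (79.2×10³)(6.1⁴)/(8·71.0³·4) = 9.5746 N/mm = 9574.6 N/m
Wire length L = πDN_a = π·71.0·4 = 892.21 mm
m = ρ·(πd²/4)·L = 7850 × 29.225×10⁻⁶ m² × 0.89221 m = 0.20469 kg
f_n = ½√(k/m) = 0.5·√(9574.6/0.20469) = 0.5·√(46777) = 108.14 Hz

108 Hz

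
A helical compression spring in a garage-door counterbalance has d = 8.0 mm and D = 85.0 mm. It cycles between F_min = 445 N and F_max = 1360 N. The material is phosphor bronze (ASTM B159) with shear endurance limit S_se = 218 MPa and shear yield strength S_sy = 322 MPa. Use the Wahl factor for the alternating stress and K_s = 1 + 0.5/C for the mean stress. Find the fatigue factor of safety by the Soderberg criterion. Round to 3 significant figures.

0.445

C = D/d = 85.0/8.0 = 10.6250; K_W = (4C−1)/(4C−4)+0.615/C = 1.1358; K_s = 1+0.5/C = 1.0471
F_a = (F_max−F_min)/2 = 457.5 N; F_m = (F_max+F_min)/2 = 902.5 N
τ_a = K_W·8F_aD/(πd³) = 1.1358 × 193.41 = 219.68 MPa
τ_m = K_s·8F_mD/(πd³) = 1.0471 × 381.54 = 399.49 MPa
Soderberg: 1/n_f = τ_a/S_se + τ_m/S_sy = 219.68/218 + 399.49/322 = 1.00769 + 1.24066 = 2.2483
n_f = 1/2.2483 = 0.4448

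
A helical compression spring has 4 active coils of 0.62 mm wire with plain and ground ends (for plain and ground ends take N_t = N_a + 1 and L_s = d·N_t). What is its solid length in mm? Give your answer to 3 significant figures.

3.10 mm

plain and ground ends: N_t = N_a + 1 = 4 + 1 = 5
L_s = d·N_t = 0.62 × 5 = 3.1 mm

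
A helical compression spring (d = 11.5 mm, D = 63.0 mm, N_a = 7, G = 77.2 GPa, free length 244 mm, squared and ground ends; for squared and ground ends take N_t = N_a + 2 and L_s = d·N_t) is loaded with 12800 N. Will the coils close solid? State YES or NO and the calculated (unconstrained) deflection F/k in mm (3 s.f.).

k = Gd⁴/(8D³N_a) = (77.2×10³)(11.5⁴)/(8·63.0³·7) = 96.427 N/mm
N_t = 9; L_s = 11.5·9 = 103.5 mm; δ_solid = L₀ − L_s = 244 − 103.5 = 140.5 mm
δ = F/k = 12800/96.427 = 132.74 mm
δ < δ_solid → spring does not go solid

NO, δ = 133 mm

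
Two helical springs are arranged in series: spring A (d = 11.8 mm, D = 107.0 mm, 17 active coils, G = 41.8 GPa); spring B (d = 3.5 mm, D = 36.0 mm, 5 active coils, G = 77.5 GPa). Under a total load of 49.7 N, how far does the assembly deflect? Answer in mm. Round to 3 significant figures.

k_A = Gd⁴/(8D³N_a) = (41.8×10³)(11.8⁴)/(8·107.0³·17) = 4.8642 N/mm
k_B = Gd⁴/(8D³N_a) = (77.5×10³)(3.5⁴)/(8·36.0³·5) = 6.2317 N/mm
Series: 1/k_eq = 1/4.8642 + 1/6.2317 = 0.36605; k_eq = 2.7318 N/mm
δ = F/k_eq = 49.7/2.7318 = 18.193 mm

18.2 mm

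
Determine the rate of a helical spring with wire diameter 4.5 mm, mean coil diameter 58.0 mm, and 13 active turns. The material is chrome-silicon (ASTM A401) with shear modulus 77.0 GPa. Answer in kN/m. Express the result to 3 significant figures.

k = Gd⁴/(8D³N_a) = (77.0×10³ × 4.5⁴) / (8 × 58.0³ × 13)
  = 3.15748e+07 / 2.02916e+07 = 1.556 N/mm

1.56 kN/m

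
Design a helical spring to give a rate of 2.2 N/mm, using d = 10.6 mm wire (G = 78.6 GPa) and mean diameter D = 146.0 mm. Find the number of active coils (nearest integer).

N_a = Gd⁴/(8D³k) = (78.6×10³ × 10.6⁴)/(8 × 146.0³ × 2.2)
    = 9.92307e+08 / 5.47736e+07 = 18.12 → 18 coils

18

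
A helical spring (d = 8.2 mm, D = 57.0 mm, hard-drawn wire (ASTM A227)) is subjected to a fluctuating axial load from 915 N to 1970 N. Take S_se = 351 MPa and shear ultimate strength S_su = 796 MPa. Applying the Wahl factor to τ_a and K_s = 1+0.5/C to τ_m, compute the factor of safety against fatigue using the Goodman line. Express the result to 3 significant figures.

1.01

C = D/d = 57.0/8.2 = 6.9512; K_W = (4C−1)/(4C−4)+0.615/C = 1.2145; K_s = 1+0.5/C = 1.0719
F_a = (F_max−F_min)/2 = 527.5 N; F_m = (F_max+F_min)/2 = 1442.5 N
τ_a = K_W·8F_aD/(πd³) = 1.2145 × 138.87 = 168.65 MPa
τ_m = K_s·8F_mD/(πd³) = 1.0719 × 379.74 = 407.06 MPa
Goodman: 1/n_f = τ_a/S_se + τ_m/S_su = 168.65/351 + 407.06/796 = 0.48049 + 0.51138 = 0.99187
n_f = 1/0.99187 = 1.008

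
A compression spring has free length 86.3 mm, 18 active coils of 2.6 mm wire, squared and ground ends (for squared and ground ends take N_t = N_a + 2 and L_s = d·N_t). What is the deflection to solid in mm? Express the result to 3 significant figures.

N_t = 20; L_s = 2.6·20 = 52 mm
δ_solid = L₀ − L_s = 86.3 − 52 = 34.3 mm

34.3 mm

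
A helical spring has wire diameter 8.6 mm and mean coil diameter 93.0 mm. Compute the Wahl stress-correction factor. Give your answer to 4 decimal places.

C = D/d = 93.0/8.6 = 10.8140
K_W = (4C−1)/(4C−4) + 0.615/C = 42.256/39.256 + 0.0569 = 1.1333

1.1333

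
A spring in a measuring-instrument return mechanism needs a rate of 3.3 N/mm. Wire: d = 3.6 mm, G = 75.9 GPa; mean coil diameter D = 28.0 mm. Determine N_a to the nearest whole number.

22

N_a = Gd⁴/(8D³k) = (75.9×10³ × 3.6⁴)/(8 × 28.0³ × 3.3)
    = 1.27483e+07 / 579533 = 22 → 22 coils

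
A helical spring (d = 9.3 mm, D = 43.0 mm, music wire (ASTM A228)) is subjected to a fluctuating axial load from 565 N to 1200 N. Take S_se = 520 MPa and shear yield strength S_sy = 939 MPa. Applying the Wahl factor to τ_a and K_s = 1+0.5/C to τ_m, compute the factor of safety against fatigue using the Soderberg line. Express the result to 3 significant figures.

C = D/d = 43.0/9.3 = 4.6237; K_W = (4C−1)/(4C−4)+0.615/C = 1.3400; K_s = 1+0.5/C = 1.1081
F_a = (F_max−F_min)/2 = 317.5 N; F_m = (F_max+F_min)/2 = 882.5 N
τ_a = K_W·8F_aD/(πd³) = 1.3400 × 43.222 = 57.917 MPa
τ_m = K_s·8F_mD/(πd³) = 1.1081 × 120.14 = 133.13 MPa
Soderberg: 1/n_f = τ_a/S_se + τ_m/S_sy = 57.917/520 + 133.13/939 = 0.11138 + 0.14178 = 0.25315
n_f = 1/0.25315 = 3.95

3.95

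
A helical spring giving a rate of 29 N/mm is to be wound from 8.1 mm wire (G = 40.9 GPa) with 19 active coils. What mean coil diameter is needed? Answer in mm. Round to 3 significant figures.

34.2 mm

D = (Gd⁴/(8N_a·k))^(1/3) = (40.9×10³·8.1⁴/(8·19·29))^(1/3)
  = (39941.3)^(1/3) = 34.1828 mm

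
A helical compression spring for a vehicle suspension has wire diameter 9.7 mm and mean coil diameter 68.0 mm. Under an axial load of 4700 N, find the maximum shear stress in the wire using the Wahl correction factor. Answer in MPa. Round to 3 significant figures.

Spring index C = D/d = 68.0/9.7 = 7.0103
K_W = (4C−1)/(4C−4) + 0.615/C = 27.041/24.041 + 0.0877 = 1.2125
τ₀ = 8FD/(πd³) = 8·4700·68.0/(π·9.7³) = 2.5568e+06/2867.2 = 891.73 MPa
τ_max = K·τ₀ = 1.2125 × 891.73 = 1081.2 MPa

1080 MPa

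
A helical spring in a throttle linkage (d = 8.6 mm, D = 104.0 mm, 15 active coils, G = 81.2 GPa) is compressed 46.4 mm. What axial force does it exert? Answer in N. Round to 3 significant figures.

k = Gd⁴/(8D³N_a) = (81.2×10³)(8.6⁴)/(8·104.0³·15) = 3.2906 N/mm
F = k·δ = 3.2906 × 46.4 = 152.68 N

153 N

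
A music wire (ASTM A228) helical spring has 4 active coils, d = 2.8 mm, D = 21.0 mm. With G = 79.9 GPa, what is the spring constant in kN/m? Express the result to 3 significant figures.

16.6 kN/m

k = Gd⁴/(8D³N_a) = (79.9×10³ × 2.8⁴) / (8 × 21.0³ × 4)
  = 4.9111e+06 / 296352 = 16.572 N/mm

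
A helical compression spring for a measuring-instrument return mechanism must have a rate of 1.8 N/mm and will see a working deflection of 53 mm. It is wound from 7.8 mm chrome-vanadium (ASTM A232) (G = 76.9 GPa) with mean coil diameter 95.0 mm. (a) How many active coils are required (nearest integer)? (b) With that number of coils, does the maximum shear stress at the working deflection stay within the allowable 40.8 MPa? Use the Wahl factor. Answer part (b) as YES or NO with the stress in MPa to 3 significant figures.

(a) 23 coils; (b) NO, τ_max = 54.5 MPa

N_a = Gd⁴/(8D³k) = (76.9×10³)(7.8⁴)/(8·95.0³·1.8) = 23.06 → N_a = 23
Actual rate k = Gd⁴/(8D³·23) = 1.8043 N/mm
Working load F = kδ = 1.8043·53 = 95.63 N
C = 95.0/7.8 = 12.1795; K_W = (4C−1)/(4C−4)+0.615/C = 1.1176
τ_max = K_W·8FD/(πd³) = 1.1176·48.75 = 54.482 MPa
τ_max > 40.8 MPa → exceeds allowable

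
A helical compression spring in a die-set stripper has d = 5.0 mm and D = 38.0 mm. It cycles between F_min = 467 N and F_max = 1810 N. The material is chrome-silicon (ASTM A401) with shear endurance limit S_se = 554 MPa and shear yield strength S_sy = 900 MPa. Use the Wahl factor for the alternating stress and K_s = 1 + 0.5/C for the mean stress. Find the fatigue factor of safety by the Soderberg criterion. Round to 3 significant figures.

C = D/d = 38.0/5.0 = 7.6000; K_W = (4C−1)/(4C−4)+0.615/C = 1.1946; K_s = 1+0.5/C = 1.0658
F_a = (F_max−F_min)/2 = 671.5 N; F_m = (F_max+F_min)/2 = 1138.5 N
τ_a = K_W·8F_aD/(πd³) = 1.1946 × 519.83 = 620.96 MPa
τ_m = K_s·8F_mD/(πd³) = 1.0658 × 881.35 = 939.33 MPa
Soderberg: 1/n_f = τ_a/S_se + τ_m/S_sy = 620.96/554 + 939.33/900 = 1.12087 + 1.04370 = 2.1646
n_f = 1/2.1646 = 0.462

0.462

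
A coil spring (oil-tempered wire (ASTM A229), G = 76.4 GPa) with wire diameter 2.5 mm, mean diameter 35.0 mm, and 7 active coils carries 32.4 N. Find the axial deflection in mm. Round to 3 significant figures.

26.1 mm

k = Gd⁴/(8D³N_a) = (76.4×10³)(2.5⁴)/(8·35.0³·7) = 1.243 N/mm
δ = F/k = 32.4 / 1.243 = 26.067 mm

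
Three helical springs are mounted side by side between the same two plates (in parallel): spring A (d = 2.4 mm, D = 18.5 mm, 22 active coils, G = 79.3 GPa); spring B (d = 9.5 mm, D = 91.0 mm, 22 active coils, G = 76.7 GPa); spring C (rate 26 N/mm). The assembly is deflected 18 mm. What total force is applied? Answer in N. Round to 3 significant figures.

k_A = Gd⁴/(8D³N_a) = (79.3×10³)(2.4⁴)/(8·18.5³·22) = 2.361 N/mm
k_B = Gd⁴/(8D³N_a) = (76.7×10³)(9.5⁴)/(8·91.0³·22) = 4.7103 N/mm
Parallel: k_eq = 2.361 + 4.7103 + 26 = 33.071 N/mm
F = k_eq·δ = 33.071·18 = 595.28 N

595 N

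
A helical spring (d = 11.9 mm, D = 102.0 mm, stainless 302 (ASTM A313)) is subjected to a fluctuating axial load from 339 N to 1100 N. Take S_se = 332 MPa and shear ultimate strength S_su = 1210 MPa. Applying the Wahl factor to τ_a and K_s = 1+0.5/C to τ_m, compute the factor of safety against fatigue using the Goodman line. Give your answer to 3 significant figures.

3.29

C = D/d = 102.0/11.9 = 8.5714; K_W = (4C−1)/(4C−4)+0.615/C = 1.1708; K_s = 1+0.5/C = 1.0583
F_a = (F_max−F_min)/2 = 380.5 N; F_m = (F_max+F_min)/2 = 719.5 N
τ_a = K_W·8F_aD/(πd³) = 1.1708 × 58.648 = 68.666 MPa
τ_m = K_s·8F_mD/(πd³) = 1.0583 × 110.9 = 117.37 MPa
Goodman: 1/n_f = τ_a/S_se + τ_m/S_su = 68.666/332 + 117.37/1210 = 0.20682 + 0.09700 = 0.30382
n_f = 1/0.30382 = 3.291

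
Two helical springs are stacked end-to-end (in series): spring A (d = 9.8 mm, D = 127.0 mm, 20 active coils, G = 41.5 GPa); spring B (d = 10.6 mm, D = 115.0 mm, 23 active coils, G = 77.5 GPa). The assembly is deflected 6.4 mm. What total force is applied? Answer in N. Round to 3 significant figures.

5.60 N

k_A = Gd⁴/(8D³N_a) = (41.5×10³)(9.8⁴)/(8·127.0³·20) = 1.1679 N/mm
k_B = Gd⁴/(8D³N_a) = (77.5×10³)(10.6⁴)/(8·115.0³·23) = 3.4963 N/mm
Series: 1/k_eq = 1/1.1679 + 1/3.4963 = 1.1422; k_eq = 0.87549 N/mm
F = k_eq·δ = 0.87549·6.4 = 5.6031 N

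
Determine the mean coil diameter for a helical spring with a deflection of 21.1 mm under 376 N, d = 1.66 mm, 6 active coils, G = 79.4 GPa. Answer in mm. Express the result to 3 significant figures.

Required rate k = F/δ = 376/21.1 = 17.82 N/mm
D = (Gd⁴/(8N_a·k))^(1/3) = (79.4×10³·1.66⁴/(8·6·17.82))^(1/3)
  = (704.865)^(1/3) = 8.8996 mm

8.90 mm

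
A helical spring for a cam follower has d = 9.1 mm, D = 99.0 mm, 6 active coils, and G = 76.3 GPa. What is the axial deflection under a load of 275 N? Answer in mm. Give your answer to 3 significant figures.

k = Gd⁴/(8D³N_a) = (76.3×10³)(9.1⁴)/(8·99.0³·6) = 11.234 N/mm
δ = F/k = 275 / 11.234 = 24.479 mm

24.5 mm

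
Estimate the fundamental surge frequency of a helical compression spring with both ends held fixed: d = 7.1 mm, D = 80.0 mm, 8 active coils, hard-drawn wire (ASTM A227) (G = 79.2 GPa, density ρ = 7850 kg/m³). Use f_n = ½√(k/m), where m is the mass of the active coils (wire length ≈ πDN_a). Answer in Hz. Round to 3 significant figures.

k = Gd⁴/(8D³N_a) = (79.2×10³)(7.1⁴)/(8·80.0³·8) = 6.142 N/mm = 6142 N/m
Wire length L = πDN_a = π·80.0·8 = 2010.6 mm
m = ρ·(πd²/4)·L = 7850 × 39.592×10⁻⁶ m² × 2.0106 m = 0.62489 kg
f_n = ½√(k/m) = 0.5·√(6142/0.62489) = 0.5·√(9828.8) = 49.57 Hz

49.6 Hz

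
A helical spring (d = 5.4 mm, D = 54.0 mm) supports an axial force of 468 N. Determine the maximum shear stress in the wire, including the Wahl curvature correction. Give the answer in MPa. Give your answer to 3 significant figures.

468 MPa

Spring index C = D/d = 54.0/5.4 = 10.0000
K_W = (4C−1)/(4C−4) + 0.615/C = 39.000/36.000 + 0.0615 = 1.1448
τ₀ = 8FD/(πd³) = 8·468·54.0/(π·5.4³) = 202176/494.69 = 408.69 MPa
τ_max = K·τ₀ = 1.1448 × 408.69 = 467.89 MPa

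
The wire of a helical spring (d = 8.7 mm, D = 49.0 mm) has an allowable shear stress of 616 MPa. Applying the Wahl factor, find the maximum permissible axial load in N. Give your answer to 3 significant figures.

2560 N

C = D/d = 49.0/8.7 = 5.6322
K_W = (4C−1)/(4C−4) + 0.615/C = 21.529/18.529 + 0.1092 = 1.2711
τ_max = K·8FD/(πd³) → F_max = τ_allow·πd³/(8DK)
F_max = 616·π·8.7³/(8·49.0·1.2711) = 1.2743e+06/498.27 = 2557.5 N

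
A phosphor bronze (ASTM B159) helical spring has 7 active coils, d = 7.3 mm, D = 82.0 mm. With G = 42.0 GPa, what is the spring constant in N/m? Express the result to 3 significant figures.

3860 N/m

k = Gd⁴/(8D³N_a) = (42.0×10³ × 7.3⁴) / (8 × 82.0³ × 7)
  = 1.19273e+08 / 3.08766e+07 = 3.8629 N/mm = 3862.9 N/m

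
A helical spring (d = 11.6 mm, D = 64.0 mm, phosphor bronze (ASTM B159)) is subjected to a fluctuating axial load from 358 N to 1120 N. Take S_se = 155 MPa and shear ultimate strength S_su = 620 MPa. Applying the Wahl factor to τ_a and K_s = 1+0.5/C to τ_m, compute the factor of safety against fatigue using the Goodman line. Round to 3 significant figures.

2.16

C = D/d = 64.0/11.6 = 5.5172; K_W = (4C−1)/(4C−4)+0.615/C = 1.2775; K_s = 1+0.5/C = 1.0906
F_a = (F_max−F_min)/2 = 381 N; F_m = (F_max+F_min)/2 = 739 N
τ_a = K_W·8F_aD/(πd³) = 1.2775 × 39.781 = 50.82 MPa
τ_m = K_s·8F_mD/(πd³) = 1.0906 × 77.16 = 84.152 MPa
Goodman: 1/n_f = τ_a/S_se + τ_m/S_su = 50.82/155 + 84.152/620 = 0.32787 + 0.13573 = 0.4636
n_f = 1/0.4636 = 2.157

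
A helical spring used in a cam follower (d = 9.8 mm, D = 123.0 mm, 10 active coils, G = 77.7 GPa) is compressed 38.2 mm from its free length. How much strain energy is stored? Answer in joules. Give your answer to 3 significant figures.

k = Gd⁴/(8D³N_a) = (77.7×10³)(9.8⁴)/(8·123.0³·10) = 4.8142 N/mm
U = ½kδ² = 0.5 × 4.8142 × 38.2² = 3512.5 N·mm = 3.5125 J

3.51 J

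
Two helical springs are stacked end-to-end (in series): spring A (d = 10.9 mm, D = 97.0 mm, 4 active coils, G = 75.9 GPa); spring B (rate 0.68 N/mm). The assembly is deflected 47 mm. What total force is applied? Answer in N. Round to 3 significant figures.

k_A = Gd⁴/(8D³N_a) = (75.9×10³)(10.9⁴)/(8·97.0³·4) = 36.684 N/mm
Series: 1/k_eq = 1/36.684 + 1/0.68 = 1.4978; k_eq = 0.66762 N/mm
F = k_eq·δ = 0.66762·47 = 31.378 N

31.4 N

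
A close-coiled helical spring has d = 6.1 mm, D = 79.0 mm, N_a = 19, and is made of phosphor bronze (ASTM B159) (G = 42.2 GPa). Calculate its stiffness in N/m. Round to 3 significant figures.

k = Gd⁴/(8D³N_a) = (42.2×10³ × 6.1⁴) / (8 × 79.0³ × 19)
  = 5.84294e+07 / 7.49419e+07 = 0.77966 N/mm = 779.66 N/m

780 N/m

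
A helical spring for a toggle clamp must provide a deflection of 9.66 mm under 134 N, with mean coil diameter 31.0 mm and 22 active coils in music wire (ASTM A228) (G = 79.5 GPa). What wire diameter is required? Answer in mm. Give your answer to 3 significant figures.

5.50 mm

Required rate k = F/δ = 134/9.66 = 13.872 N/mm
d = (8D³N_a·k / G)^(1/4) = (8·31.0³·22·13.872 / (79.5×10³))^0.25
  = (914.87)^0.25 = 5.4997 mm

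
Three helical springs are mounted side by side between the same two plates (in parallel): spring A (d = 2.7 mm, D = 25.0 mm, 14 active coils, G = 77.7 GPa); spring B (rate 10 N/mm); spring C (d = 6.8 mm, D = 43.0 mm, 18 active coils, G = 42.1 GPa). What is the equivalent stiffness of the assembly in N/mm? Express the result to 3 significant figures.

20.2 N/mm

k_A = Gd⁴/(8D³N_a) = (77.7×10³)(2.7⁴)/(8·25.0³·14) = 2.3596 N/mm
k_C = Gd⁴/(8D³N_a) = (42.1×10³)(6.8⁴)/(8·43.0³·18) = 7.8623 N/mm
Parallel: k_eq = 2.3596 + 10 + 7.8623 = 20.222 N/mm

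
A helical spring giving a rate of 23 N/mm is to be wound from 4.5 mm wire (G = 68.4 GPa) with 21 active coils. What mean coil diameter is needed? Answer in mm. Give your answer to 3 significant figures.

D = (Gd⁴/(8N_a·k))^(1/3) = (68.4×10³·4.5⁴/(8·21·23))^(1/3)
  = (7258.87)^(1/3) = 19.3623 mm

19.4 mm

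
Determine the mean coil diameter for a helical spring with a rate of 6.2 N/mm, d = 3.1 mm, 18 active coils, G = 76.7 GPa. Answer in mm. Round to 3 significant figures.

19.9 mm

D = (Gd⁴/(8N_a·k))^(1/3) = (76.7×10³·3.1⁴/(8·18·6.2))^(1/3)
  = (7933.92)^(1/3) = 19.9448 mm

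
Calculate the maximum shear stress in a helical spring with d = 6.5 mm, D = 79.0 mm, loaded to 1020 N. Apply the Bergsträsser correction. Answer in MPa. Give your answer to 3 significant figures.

829 MPa

Spring index C = D/d = 79.0/6.5 = 12.1538
K_B = (4C+2)/(4C−3) = 50.615/45.615 = 1.1096
τ₀ = 8FD/(πd³) = 8·1020·79.0/(π·6.5³) = 644640/862.76 = 747.18 MPa
τ_max = K·τ₀ = 1.1096 × 747.18 = 829.08 MPa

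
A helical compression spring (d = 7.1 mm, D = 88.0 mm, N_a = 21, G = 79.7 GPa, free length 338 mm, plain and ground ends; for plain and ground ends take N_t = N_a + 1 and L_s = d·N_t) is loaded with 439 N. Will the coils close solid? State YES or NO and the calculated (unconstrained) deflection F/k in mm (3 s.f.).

k = Gd⁴/(8D³N_a) = (79.7×10³)(7.1⁴)/(8·88.0³·21) = 1.769 N/mm
N_t = 22; L_s = 7.1·22 = 156.2 mm; δ_solid = L₀ − L_s = 338 − 156.2 = 181.8 mm
δ = F/k = 439/1.769 = 248.16 mm
δ ≥ δ_solid → spring goes solid

YES, δ = 248 mm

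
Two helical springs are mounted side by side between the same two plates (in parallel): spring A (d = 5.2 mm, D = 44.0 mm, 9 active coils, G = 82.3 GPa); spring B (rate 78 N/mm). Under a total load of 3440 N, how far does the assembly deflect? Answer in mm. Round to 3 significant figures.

k_A = Gd⁴/(8D³N_a) = (82.3×10³)(5.2⁴)/(8·44.0³·9) = 9.8112 N/mm
Parallel: k_eq = 9.8112 + 78 = 87.811 N/mm
δ = F/k_eq = 3440/87.811 = 39.175 mm

39.2 mm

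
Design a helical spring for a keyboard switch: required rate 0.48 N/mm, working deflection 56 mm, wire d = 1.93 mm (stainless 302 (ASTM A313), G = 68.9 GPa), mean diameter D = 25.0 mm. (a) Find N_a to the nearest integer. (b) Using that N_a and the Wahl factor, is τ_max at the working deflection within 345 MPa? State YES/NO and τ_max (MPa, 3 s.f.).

N_a = Gd⁴/(8D³k) = (68.9×10³)(1.93⁴)/(8·25.0³·0.48) = 15.93 → N_a = 16
Actual rate k = Gd⁴/(8D³·16) = 0.47799 N/mm
Working load F = kδ = 0.47799·56 = 26.767 N
C = 25.0/1.93 = 12.9534; K_W = (4C−1)/(4C−4)+0.615/C = 1.1102
τ_max = K_W·8FD/(πd³) = 1.1102·237.04 = 263.16 MPa
τ_max ≤ 345 MPa → acceptable

(a) 16 coils; (b) YES, τ_max = 263 MPa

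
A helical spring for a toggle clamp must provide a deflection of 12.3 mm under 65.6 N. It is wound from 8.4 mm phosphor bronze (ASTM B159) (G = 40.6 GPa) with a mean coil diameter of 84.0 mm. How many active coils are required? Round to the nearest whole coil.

8

Required rate k = F/δ = 65.6/12.3 = 5.3333 N/mm
N_a = Gd⁴/(8D³k) = (40.6×10³ × 8.4⁴)/(8 × 84.0³ × 5.3333)
    = 2.02136e+08 / 2.52887e+07 = 7.993 → 8 coils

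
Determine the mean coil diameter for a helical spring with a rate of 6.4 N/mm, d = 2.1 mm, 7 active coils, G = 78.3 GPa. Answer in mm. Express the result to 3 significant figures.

D = (Gd⁴/(8N_a·k))^(1/3) = (78.3×10³·2.1⁴/(8·7·6.4))^(1/3)
  = (4248.85)^(1/3) = 16.1966 mm

16.2 mm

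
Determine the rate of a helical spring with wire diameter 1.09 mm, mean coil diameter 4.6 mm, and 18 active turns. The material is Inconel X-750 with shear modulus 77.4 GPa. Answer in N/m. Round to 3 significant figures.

k = Gd⁴/(8D³N_a) = (77.4×10³ × 1.09⁴) / (8 × 4.6³ × 18)
  = 109256 / 14016.4 = 7.7949 N/mm = 7794.9 N/m

7790 N/m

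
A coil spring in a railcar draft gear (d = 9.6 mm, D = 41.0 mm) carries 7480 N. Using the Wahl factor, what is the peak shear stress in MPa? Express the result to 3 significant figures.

Spring index C = D/d = 41.0/9.6 = 4.2708
K_W = (4C−1)/(4C−4) + 0.615/C = 16.083/13.083 + 0.1440 = 1.3733
τ₀ = 8FD/(πd³) = 8·7480·41.0/(π·9.6³) = 2.45344e+06/2779.5 = 882.7 MPa
τ_max = K·τ₀ = 1.3733 × 882.7 = 1212.2 MPa

1210 MPa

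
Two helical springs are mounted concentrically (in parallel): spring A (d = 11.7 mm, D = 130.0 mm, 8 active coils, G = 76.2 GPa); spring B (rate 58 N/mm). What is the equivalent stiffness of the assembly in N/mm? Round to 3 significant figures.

68.2 N/mm

k_A = Gd⁴/(8D³N_a) = (76.2×10³)(11.7⁴)/(8·130.0³·8) = 10.155 N/mm
Parallel: k_eq = 10.155 + 58 = 68.155 N/mm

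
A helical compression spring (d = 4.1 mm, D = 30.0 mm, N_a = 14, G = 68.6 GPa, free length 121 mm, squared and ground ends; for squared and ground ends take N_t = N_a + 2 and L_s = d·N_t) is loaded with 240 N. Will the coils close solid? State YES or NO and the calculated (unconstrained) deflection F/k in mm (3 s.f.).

k = Gd⁴/(8D³N_a) = (68.6×10³)(4.1⁴)/(8·30.0³·14) = 6.4103 N/mm
N_t = 16; L_s = 4.1·16 = 65.6 mm; δ_solid = L₀ − L_s = 121 − 65.6 = 55.4 mm
δ = F/k = 240/6.4103 = 37.44 mm
δ < δ_solid → spring does not go solid

NO, δ = 37.4 mm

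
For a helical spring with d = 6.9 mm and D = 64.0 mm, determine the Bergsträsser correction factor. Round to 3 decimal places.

1.147

C = D/d = 64.0/6.9 = 9.2754
K_B = (4C+2)/(4C−3) = 39.101/34.101 = 1.1466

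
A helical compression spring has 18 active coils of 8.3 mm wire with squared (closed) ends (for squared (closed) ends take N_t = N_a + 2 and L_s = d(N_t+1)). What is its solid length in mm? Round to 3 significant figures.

squared (closed) ends: N_t = N_a + 2 = 18 + 2 = 20
L_s = d·(N_t+1) = 8.3 × 21 = 174.3 mm

174 mm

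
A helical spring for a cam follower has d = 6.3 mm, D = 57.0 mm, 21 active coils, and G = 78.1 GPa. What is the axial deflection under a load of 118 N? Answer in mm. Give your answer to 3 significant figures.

29.8 mm

k = Gd⁴/(8D³N_a) = (78.1×10³)(6.3⁴)/(8·57.0³·21) = 3.9544 N/mm
δ = F/k = 118 / 3.9544 = 29.84 mm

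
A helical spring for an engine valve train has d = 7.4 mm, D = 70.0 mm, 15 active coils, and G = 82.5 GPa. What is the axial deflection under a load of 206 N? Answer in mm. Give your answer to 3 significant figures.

k = Gd⁴/(8D³N_a) = (82.5×10³)(7.4⁴)/(8·70.0³·15) = 6.0104 N/mm
δ = F/k = 206 / 6.0104 = 34.274 mm

34.3 mm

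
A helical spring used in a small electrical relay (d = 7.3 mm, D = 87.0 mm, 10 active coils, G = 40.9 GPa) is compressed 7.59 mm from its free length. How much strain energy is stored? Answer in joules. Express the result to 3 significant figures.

0.0635 J

k = Gd⁴/(8D³N_a) = (40.9×10³)(7.3⁴)/(8·87.0³·10) = 2.2048 N/mm
U = ½kδ² = 0.5 × 2.2048 × 7.59² = 63.507 N·mm = 0.063507 J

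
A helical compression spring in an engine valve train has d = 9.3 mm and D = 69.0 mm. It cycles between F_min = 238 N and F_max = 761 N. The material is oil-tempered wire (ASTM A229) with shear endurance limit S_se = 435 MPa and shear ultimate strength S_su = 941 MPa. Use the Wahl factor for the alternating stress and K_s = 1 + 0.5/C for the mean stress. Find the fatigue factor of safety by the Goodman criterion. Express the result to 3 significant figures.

C = D/d = 69.0/9.3 = 7.4194; K_W = (4C−1)/(4C−4)+0.615/C = 1.1997; K_s = 1+0.5/C = 1.0674
F_a = (F_max−F_min)/2 = 261.5 N; F_m = (F_max+F_min)/2 = 499.5 N
τ_a = K_W·8F_aD/(πd³) = 1.1997 × 57.123 = 68.532 MPa
τ_m = K_s·8F_mD/(πd³) = 1.0674 × 109.11 = 116.47 MPa
Goodman: 1/n_f = τ_a/S_se + τ_m/S_su = 68.532/435 + 116.47/941 = 0.15755 + 0.12377 = 0.28131
n_f = 1/0.28131 = 3.555

3.55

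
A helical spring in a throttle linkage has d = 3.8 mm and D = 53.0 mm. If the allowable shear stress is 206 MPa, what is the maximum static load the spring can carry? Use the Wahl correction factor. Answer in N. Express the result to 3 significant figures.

C = D/d = 53.0/3.8 = 13.9474
K_W = (4C−1)/(4C−4) + 0.615/C = 54.789/51.789 + 0.0441 = 1.1020
τ_max = K·8FD/(πd³) → F_max = τ_allow·πd³/(8DK)
F_max = 206·π·3.8³/(8·53.0·1.1020) = 35511/467.26 = 76 N

76.0 N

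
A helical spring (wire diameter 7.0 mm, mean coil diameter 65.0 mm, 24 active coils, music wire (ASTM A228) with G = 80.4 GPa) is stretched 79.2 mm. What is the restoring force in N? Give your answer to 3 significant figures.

290 N

k = Gd⁴/(8D³N_a) = (80.4×10³)(7.0⁴)/(8·65.0³·24) = 3.6611 N/mm
F = k·δ = 3.6611 × 79.2 = 289.96 N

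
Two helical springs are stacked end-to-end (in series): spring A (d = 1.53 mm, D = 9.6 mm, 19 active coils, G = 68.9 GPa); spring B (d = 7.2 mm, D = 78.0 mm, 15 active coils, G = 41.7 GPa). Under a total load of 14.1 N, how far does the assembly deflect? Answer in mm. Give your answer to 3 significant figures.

k_A = Gd⁴/(8D³N_a) = (68.9×10³)(1.53⁴)/(8·9.6³·19) = 2.8076 N/mm
k_B = Gd⁴/(8D³N_a) = (41.7×10³)(7.2⁴)/(8·78.0³·15) = 1.9679 N/mm
Series: 1/k_eq = 1/2.8076 + 1/1.9679 = 0.86434; k_eq = 1.157 N/mm
δ = F/k_eq = 14.1/1.157 = 12.187 mm

12.2 mm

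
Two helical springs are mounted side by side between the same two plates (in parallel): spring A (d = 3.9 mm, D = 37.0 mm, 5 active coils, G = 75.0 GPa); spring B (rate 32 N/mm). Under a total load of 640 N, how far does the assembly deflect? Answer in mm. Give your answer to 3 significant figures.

15.8 mm

k_A = Gd⁴/(8D³N_a) = (75.0×10³)(3.9⁴)/(8·37.0³·5) = 8.5636 N/mm
Parallel: k_eq = 8.5636 + 32 = 40.564 N/mm
δ = F/k_eq = 640/40.564 = 15.778 mm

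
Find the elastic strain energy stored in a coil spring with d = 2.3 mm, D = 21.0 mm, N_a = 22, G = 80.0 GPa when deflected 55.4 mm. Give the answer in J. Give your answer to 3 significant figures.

2.11 J

k = Gd⁴/(8D³N_a) = (80.0×10³)(2.3⁴)/(8·21.0³·22) = 1.3735 N/mm
U = ½kδ² = 0.5 × 1.3735 × 55.4² = 2107.8 N·mm = 2.1078 J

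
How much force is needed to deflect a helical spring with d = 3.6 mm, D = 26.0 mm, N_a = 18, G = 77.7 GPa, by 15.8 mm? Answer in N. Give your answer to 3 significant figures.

81.5 N

k = Gd⁴/(8D³N_a) = (77.7×10³)(3.6⁴)/(8·26.0³·18) = 5.1564 N/mm
F = k·δ = 5.1564 × 15.8 = 81.471 N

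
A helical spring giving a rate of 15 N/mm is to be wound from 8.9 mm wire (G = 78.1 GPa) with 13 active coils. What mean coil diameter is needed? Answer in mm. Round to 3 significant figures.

D = (Gd⁴/(8N_a·k))^(1/3) = (78.1×10³·8.9⁴/(8·13·15))^(1/3)
  = (314113)^(1/3) = 67.9770 mm

68.0 mm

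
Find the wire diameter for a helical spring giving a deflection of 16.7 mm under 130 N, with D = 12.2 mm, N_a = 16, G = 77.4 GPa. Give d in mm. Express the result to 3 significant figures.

Required rate k = F/δ = 130/16.7 = 7.7844 N/mm
d = (8D³N_a·k / G)^(1/4) = (8·12.2³·16·7.7844 / (77.4×10³))^0.25
  = (23.376)^0.25 = 2.1988 mm

2.20 mm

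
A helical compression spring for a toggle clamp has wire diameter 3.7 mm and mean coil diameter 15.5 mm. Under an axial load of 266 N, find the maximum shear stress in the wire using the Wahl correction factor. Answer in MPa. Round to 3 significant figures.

Spring index C = D/d = 15.5/3.7 = 4.1892
K_W = (4C−1)/(4C−4) + 0.615/C = 15.757/12.757 + 0.1468 = 1.3820
τ₀ = 8FD/(πd³) = 8·266·15.5/(π·3.7³) = 32984/159.13 = 207.28 MPa
τ_max = K·τ₀ = 1.3820 × 207.28 = 286.45 MPa

286 MPa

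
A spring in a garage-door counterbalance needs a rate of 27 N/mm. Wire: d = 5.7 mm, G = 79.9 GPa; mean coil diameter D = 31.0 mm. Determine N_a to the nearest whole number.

13

N_a = Gd⁴/(8D³k) = (79.9×10³ × 5.7⁴)/(8 × 31.0³ × 27)
    = 8.43424e+07 / 6.43486e+06 = 13.11 → 13 coils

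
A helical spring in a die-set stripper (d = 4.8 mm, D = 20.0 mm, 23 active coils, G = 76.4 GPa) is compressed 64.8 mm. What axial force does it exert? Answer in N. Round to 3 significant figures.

1790 N

k = Gd⁴/(8D³N_a) = (76.4×10³)(4.8⁴)/(8·20.0³·23) = 27.552 N/mm
F = k·δ = 27.552 × 64.8 = 1785.4 N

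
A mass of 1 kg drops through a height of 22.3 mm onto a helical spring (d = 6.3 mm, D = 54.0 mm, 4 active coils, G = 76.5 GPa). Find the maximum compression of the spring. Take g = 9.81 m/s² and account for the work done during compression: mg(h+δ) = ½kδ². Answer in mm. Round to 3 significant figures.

4.71 mm

k = Gd⁴/(8D³N_a) = (76.5×10³)(6.3⁴)/(8·54.0³·4) = 23.916 N/mm
W = mg = 1 × 9.81 = 9.81 N
½kδ² − Wδ − Wh = 0 → δ = (W + √(W² + 2kWh))/k
δ = (9.81 + √(96.236 + 10464))/23.916 = (9.81 + 102.76)/23.916 = 4.707 mm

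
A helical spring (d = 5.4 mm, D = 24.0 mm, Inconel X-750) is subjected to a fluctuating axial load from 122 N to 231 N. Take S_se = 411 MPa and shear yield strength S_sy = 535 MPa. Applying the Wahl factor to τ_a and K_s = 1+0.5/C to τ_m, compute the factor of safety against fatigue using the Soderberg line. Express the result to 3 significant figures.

4.71

C = D/d = 24.0/5.4 = 4.4444; K_W = (4C−1)/(4C−4)+0.615/C = 1.3561; K_s = 1+0.5/C = 1.1125
F_a = (F_max−F_min)/2 = 54.5 N; F_m = (F_max+F_min)/2 = 176.5 N
τ_a = K_W·8F_aD/(πd³) = 1.3561 × 21.153 = 28.686 MPa
τ_m = K_s·8F_mD/(πd³) = 1.1125 × 68.504 = 76.21 MPa
Soderberg: 1/n_f = τ_a/S_se + τ_m/S_sy = 28.686/411 + 76.21/535 = 0.06979 + 0.14245 = 0.21224
n_f = 1/0.21224 = 4.712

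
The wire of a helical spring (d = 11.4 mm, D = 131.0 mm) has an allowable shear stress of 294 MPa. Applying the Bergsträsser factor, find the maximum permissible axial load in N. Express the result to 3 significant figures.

1170 N

C = D/d = 131.0/11.4 = 11.4912
K_B = (4C+2)/(4C−3) = 47.965/42.965 = 1.1164
τ_max = K·8FD/(πd³) → F_max = τ_allow·πd³/(8DK)
F_max = 294·π·11.4³/(8·131.0·1.1164) = 1.3684e+06/1170 = 1169.6 N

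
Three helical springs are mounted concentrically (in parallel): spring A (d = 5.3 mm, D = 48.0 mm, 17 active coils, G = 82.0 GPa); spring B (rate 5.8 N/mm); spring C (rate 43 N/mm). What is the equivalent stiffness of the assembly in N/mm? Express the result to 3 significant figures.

53.1 N/mm

k_A = Gd⁴/(8D³N_a) = (82.0×10³)(5.3⁴)/(8·48.0³·17) = 4.3018 N/mm
Parallel: k_eq = 4.3018 + 5.8 + 43 = 53.102 N/mm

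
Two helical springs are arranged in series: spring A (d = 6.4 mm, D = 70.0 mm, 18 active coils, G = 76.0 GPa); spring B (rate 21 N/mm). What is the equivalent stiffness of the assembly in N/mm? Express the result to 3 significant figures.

2.30 N/mm

k_A = Gd⁴/(8D³N_a) = (76.0×10³)(6.4⁴)/(8·70.0³·18) = 2.5815 N/mm
Series: 1/k_eq = 1/2.5815 + 1/21 = 0.43499; k_eq = 2.2989 N/mm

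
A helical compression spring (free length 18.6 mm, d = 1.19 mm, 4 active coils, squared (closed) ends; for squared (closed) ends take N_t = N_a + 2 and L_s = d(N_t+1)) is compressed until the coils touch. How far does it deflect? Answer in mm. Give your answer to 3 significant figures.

N_t = 6; L_s = 1.19·7 = 8.33 mm
δ_solid = L₀ − L_s = 18.6 − 8.33 = 10.27 mm

10.3 mm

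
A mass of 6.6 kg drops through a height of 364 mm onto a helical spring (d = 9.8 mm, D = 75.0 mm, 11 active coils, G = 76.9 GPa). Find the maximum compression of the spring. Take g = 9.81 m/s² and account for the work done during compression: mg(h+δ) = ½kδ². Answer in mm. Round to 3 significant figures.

k = Gd⁴/(8D³N_a) = (76.9×10³)(9.8⁴)/(8·75.0³·11) = 19.106 N/mm
W = mg = 6.6 × 9.81 = 64.746 N
½kδ² − Wδ − Wh = 0 → δ = (W + √(W² + 2kWh))/k
δ = (64.746 + √(4192 + 900551))/19.106 = (64.746 + 951.18)/19.106 = 53.174 mm

53.2 mm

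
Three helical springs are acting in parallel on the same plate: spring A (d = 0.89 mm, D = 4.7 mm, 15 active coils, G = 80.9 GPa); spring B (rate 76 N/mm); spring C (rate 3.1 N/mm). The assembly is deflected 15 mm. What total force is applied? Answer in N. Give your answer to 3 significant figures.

k_A = Gd⁴/(8D³N_a) = (80.9×10³)(0.89⁴)/(8·4.7³·15) = 4.0741 N/mm
Parallel: k_eq = 4.0741 + 76 + 3.1 = 83.174 N/mm
F = k_eq·δ = 83.174·15 = 1247.6 N

1250 N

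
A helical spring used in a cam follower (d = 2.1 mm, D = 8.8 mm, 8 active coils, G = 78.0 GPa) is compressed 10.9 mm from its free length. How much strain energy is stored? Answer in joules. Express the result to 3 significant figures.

k = Gd⁴/(8D³N_a) = (78.0×10³)(2.1⁴)/(8·8.8³·8) = 34.781 N/mm
U = ½kδ² = 0.5 × 34.781 × 10.9² = 2066.2 N·mm = 2.0662 J

2.07 J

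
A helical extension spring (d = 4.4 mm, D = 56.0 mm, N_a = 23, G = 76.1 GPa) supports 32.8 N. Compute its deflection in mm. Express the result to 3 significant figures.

k = Gd⁴/(8D³N_a) = (76.1×10³)(4.4⁴)/(8·56.0³·23) = 0.8827 N/mm
δ = F/k = 32.8 / 0.8827 = 37.159 mm

37.2 mm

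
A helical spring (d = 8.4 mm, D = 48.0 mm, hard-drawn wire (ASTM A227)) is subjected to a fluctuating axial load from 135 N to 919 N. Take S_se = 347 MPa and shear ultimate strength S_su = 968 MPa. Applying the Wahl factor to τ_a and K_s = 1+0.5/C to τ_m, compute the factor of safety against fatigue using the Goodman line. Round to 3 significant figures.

C = D/d = 48.0/8.4 = 5.7143; K_W = (4C−1)/(4C−4)+0.615/C = 1.2667; K_s = 1+0.5/C = 1.0875
F_a = (F_max−F_min)/2 = 392 N; F_m = (F_max+F_min)/2 = 527 N
τ_a = K_W·8F_aD/(πd³) = 1.2667 × 80.841 = 102.4 MPa
τ_m = K_s·8F_mD/(πd³) = 1.0875 × 108.68 = 118.19 MPa
Goodman: 1/n_f = τ_a/S_se + τ_m/S_su = 102.4/347 + 118.19/968 = 0.29511 + 0.12210 = 0.4172
n_f = 1/0.4172 = 2.397

2.40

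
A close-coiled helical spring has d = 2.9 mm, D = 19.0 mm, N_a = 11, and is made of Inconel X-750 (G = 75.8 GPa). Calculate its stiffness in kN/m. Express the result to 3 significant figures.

k = Gd⁴/(8D³N_a) = (75.8×10³ × 2.9⁴) / (8 × 19.0³ × 11)
  = 5.36119e+06 / 603592 = 8.8821 N/mm

8.88 kN/m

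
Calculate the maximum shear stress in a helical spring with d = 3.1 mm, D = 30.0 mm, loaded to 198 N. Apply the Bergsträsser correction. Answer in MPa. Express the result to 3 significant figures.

Spring index C = D/d = 30.0/3.1 = 9.6774
K_B = (4C+2)/(4C−3) = 40.710/35.710 = 1.1400
τ₀ = 8FD/(πd³) = 8·198·30.0/(π·3.1³) = 47520/93.591 = 507.74 MPa
τ_max = K·τ₀ = 1.1400 × 507.74 = 578.83 MPa

579 MPa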